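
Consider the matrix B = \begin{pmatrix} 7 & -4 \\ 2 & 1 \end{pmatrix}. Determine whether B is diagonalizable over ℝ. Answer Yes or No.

Characteristic polynomial: p(λ) = λ^2 - 8λ + 15 = (λ - 5)(λ - 3).
All 2 eigenvalues are distinct, so B is diagonalizable.

Yes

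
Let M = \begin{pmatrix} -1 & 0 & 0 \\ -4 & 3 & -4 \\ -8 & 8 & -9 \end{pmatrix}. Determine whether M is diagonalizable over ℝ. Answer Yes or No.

Characteristic polynomial: p(μ) = μ^3 + 7μ^2 + 11μ + 5 = (μ + 1)^2(μ + 5).
μ = -1 has algebraic multiplicity 2; rank(M + 1I) = 1, so geometric multiplicity = 2.
Every eigenvalue has geometric = algebraic multiplicity, so M is diagonalizable.

Yes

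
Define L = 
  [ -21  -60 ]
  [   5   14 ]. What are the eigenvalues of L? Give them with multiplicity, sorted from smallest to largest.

Characteristic polynomial: p(μ) = μ^2 + 7μ + 6 = (μ + 1)(μ + 6).
Roots (with multiplicity): -6, -1.

-6, -1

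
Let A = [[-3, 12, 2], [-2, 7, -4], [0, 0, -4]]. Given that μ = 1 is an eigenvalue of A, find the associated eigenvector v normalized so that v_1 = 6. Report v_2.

A − 1I = [[-4, 12, 2], [-2, 6, -4], [0, 0, -5]].
Solving (A − 1I)v = 0 gives the eigenspace spanned by (6, 2, 0).
With v_1 = 6, v = (6, 2, 0), so v_2 = 2.

2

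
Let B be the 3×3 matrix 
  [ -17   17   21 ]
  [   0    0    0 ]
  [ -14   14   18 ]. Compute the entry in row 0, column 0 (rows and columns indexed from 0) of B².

Characteristic polynomial: μ^3 - μ^2 - 12μ = μ(μ - 4)(μ + 3), so the eigenvalues are -3, 0, 4.
μ=-3: eigenvector (3, 0, 2).
μ=0: eigenvector (1, 1, 0).
μ=4: eigenvector (1, 0, 1).
P = [[3, 1, 1], [0, 1, 0], [2, 0, 1]], D = diag(-3, 0, 4), P⁻¹ = [[1, -1, -1], [0, 1, 0], [-2, 2, 3]].
B² = P·diag(9, 0, 16)·P⁻¹ = [[-5, 5, 21], [0, 0, 0], [-14, 14, 30]].
The requested entry is -5.

-5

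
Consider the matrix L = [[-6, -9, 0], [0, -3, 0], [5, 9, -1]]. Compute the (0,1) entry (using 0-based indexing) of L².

81

Characteristic polynomial: t^3 + 10t^2 + 27t + 18 = (t + 1)(t + 3)(t + 6), so the eigenvalues are -6, -3, -1.
t=-6: eigenvector (1, 0, -1).
t=-3: eigenvector (-3, 1, 3).
t=-1: eigenvector (0, 0, 1).
P = [[1, -3, 0], [0, 1, 0], [-1, 3, 1]], D = diag(-6, -3, -1), P⁻¹ = [[1, 3, 0], [0, 1, 0], [1, 0, 1]].
L² = P·diag(36, 9, 1)·P⁻¹ = [[36, 81, 0], [0, 9, 0], [-35, -81, 1]].
The requested entry is 81.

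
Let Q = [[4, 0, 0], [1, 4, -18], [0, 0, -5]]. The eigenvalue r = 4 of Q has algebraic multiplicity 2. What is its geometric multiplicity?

1

Q − 4I = [[0, 0, 0], [1, 0, -18], [0, 0, -9]].
This matrix has rank 2, so its null space has dimension 3 − 2 = 1.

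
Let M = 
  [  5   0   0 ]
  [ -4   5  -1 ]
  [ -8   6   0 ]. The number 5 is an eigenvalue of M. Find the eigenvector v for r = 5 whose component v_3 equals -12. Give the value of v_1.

M − 5I = [[0, 0, 0], [-4, 0, -1], [-8, 6, -5]].
Solving (M − 5I)v = 0 gives the eigenspace spanned by (3, -6, -12).
With v_3 = -12, v = (3, -6, -12), so v_1 = 3.

3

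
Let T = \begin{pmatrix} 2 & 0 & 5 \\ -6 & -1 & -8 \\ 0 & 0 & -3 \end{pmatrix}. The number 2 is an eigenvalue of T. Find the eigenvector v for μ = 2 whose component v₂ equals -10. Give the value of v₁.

5

T − 2I = [[0, 0, 5], [-6, -3, -8], [0, 0, -5]].
Solving (T − 2I)v = 0 gives the eigenspace spanned by (5, -10, 0).
With v₂ = -10, v = (5, -10, 0), so v₁ = 5.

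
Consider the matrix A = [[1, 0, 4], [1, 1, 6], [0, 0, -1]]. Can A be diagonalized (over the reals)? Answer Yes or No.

No

Characteristic polynomial: p(r) = r^3 - r^2 - r + 1 = (r - 1)^2(r + 1).
r = 1 has algebraic multiplicity 2; rank(A − 1I) = 2, so geometric multiplicity = 1.
Geometric multiplicity < algebraic multiplicity, so A is not diagonalizable.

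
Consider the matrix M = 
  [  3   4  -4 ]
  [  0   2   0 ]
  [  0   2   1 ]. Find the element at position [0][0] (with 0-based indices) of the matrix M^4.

Characteristic polynomial: r^3 - 6r^2 + 11r - 6 = (r - 3)(r - 2)(r - 1), so the eigenvalues are 1, 2, 3.
r=3: eigenvector (1, 0, 0).
r=2: eigenvector (4, 1, 2).
r=1: eigenvector (2, 0, 1).
P = [[1, 4, 2], [0, 1, 0], [0, 2, 1]], D = diag(3, 2, 1), P⁻¹ = [[1, 0, -2], [0, 1, 0], [0, -2, 1]].
M⁴ = P·diag(81, 16, 1)·P⁻¹ = [[81, 60, -160], [0, 16, 0], [0, 30, 1]].
The requested entry is 81.

81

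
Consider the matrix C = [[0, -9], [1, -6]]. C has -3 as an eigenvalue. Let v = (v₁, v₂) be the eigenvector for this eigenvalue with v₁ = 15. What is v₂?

5

C + 3I = [[3, -9], [1, -3]].
Solving (C + 3I)v = 0 gives the eigenspace spanned by (15, 5).
With v₁ = 15, v = (15, 5), so v₂ = 5.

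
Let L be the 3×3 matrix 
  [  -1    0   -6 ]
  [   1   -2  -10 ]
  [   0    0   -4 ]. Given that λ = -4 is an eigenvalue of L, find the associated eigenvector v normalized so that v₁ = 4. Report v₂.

8

L + 4I = [[3, 0, -6], [1, 2, -10], [0, 0, 0]].
Solving (L + 4I)v = 0 gives the eigenspace spanned by (4, 8, 2).
With v₁ = 4, v = (4, 8, 2), so v₂ = 8.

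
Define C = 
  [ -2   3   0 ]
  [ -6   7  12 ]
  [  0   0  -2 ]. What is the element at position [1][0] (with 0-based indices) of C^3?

-126

Characteristic polynomial: t^3 - 3t^2 - 6t + 8 = (t - 4)(t - 1)(t + 2), so the eigenvalues are -2, 1, 4.
t=4: eigenvector (1, 2, 0).
t=1: eigenvector (1, 1, 0).
t=-2: eigenvector (2, 0, 1).
P = [[1, 1, 2], [2, 1, 0], [0, 0, 1]], D = diag(4, 1, -2), P⁻¹ = [[-1, 1, 2], [2, -1, -4], [0, 0, 1]].
C³ = P·diag(64, 1, -8)·P⁻¹ = [[-62, 63, 108], [-126, 127, 252], [0, 0, -8]].
The requested entry is -126.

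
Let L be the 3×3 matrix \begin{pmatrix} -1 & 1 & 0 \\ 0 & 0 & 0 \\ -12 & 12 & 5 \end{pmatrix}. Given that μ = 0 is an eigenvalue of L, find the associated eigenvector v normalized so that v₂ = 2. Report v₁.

2

L = [[-1, 1, 0], [0, 0, 0], [-12, 12, 5]].
Solving (L)v = 0 gives the eigenspace spanned by (2, 2, 0).
With v₂ = 2, v = (2, 2, 0), so v₁ = 2.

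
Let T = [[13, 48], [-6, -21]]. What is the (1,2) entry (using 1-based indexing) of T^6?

Characteristic polynomial: s^2 + 8s + 15 = (s + 3)(s + 5), so the eigenvalues are -5, -3.
s=-5: eigenvector (-8, 3).
s=-3: eigenvector (3, -1).
P = [[-8, 3], [3, -1]], D = diag(-5, -3), P⁻¹ = [[1, 3], [3, 8]].
T⁶ = P·diag(15625, 729)·P⁻¹ = [[-118439, -357504], [44688, 134793]].
The requested entry is -357504.

-357504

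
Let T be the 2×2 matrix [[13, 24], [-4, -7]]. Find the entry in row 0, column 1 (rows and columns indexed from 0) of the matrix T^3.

744

Characteristic polynomial: μ^2 - 6μ + 5 = (μ - 5)(μ - 1), so the eigenvalues are 1, 5.
μ=5: eigenvector (-3, 1).
μ=1: eigenvector (-2, 1).
P = [[-3, -2], [1, 1]], D = diag(5, 1), P⁻¹ = [[-1, -2], [1, 3]].
T³ = P·diag(125, 1)·P⁻¹ = [[373, 744], [-124, -247]].
The requested entry is 744.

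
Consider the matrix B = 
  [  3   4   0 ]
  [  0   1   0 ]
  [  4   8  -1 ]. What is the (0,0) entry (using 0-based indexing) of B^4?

81

Characteristic polynomial: μ^3 - 3μ^2 - μ + 3 = (μ - 3)(μ - 1)(μ + 1), so the eigenvalues are -1, 1, 3.
μ=3: eigenvector (1, 0, 1).
μ=1: eigenvector (-2, 1, 0).
μ=-1: eigenvector (0, 0, 1).
P = [[1, -2, 0], [0, 1, 0], [1, 0, 1]], D = diag(3, 1, -1), P⁻¹ = [[1, 2, 0], [0, 1, 0], [-1, -2, 1]].
B⁴ = P·diag(81, 1, 1)·P⁻¹ = [[81, 160, 0], [0, 1, 0], [80, 160, 1]].
The requested entry is 81.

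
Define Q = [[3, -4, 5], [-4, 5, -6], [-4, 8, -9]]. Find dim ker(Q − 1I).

Q − 1I = [[2, -4, 5], [-4, 4, -6], [-4, 8, -10]].
This matrix has rank 2, so its null space has dimension 3 − 2 = 1.

1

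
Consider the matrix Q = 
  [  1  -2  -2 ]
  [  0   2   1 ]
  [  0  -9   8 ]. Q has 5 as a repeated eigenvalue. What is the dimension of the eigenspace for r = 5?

Q − 5I = [[-4, -2, -2], [0, -3, 1], [0, -9, 3]].
This matrix has rank 2, so its null space has dimension 3 − 2 = 1.

1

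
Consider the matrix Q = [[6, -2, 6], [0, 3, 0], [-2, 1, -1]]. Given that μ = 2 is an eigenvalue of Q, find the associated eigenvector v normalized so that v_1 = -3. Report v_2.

Q − 2I = [[4, -2, 6], [0, 1, 0], [-2, 1, -3]].
Solving (Q − 2I)v = 0 gives the eigenspace spanned by (-3, 0, 2).
With v_1 = -3, v = (-3, 0, 2), so v_2 = 0.

0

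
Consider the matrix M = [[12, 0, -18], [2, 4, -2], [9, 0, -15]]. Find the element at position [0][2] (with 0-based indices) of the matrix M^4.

2430

Characteristic polynomial: t^3 - t^2 - 30t + 72 = (t - 4)(t - 3)(t + 6), so the eigenvalues are -6, 3, 4.
t=-6: eigenvector (-1, 0, -1).
t=4: eigenvector (0, 1, 0).
t=3: eigenvector (2, -2, 1).
P = [[-1, 0, 2], [0, 1, -2], [-1, 0, 1]], D = diag(-6, 4, 3), P⁻¹ = [[1, 0, -2], [2, 1, -2], [1, 0, -1]].
M⁴ = P·diag(1296, 256, 81)·P⁻¹ = [[-1134, 0, 2430], [350, 256, -350], [-1215, 0, 2511]].
The requested entry is 2430.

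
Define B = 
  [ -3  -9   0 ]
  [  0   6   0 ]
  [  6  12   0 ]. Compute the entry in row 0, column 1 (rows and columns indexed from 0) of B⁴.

Characteristic polynomial: r^3 - 3r^2 - 18r = r(r - 6)(r + 3), so the eigenvalues are -3, 0, 6.
r=-3: eigenvector (1, 0, -2).
r=6: eigenvector (-1, 1, 1).
r=0: eigenvector (0, 0, 1).
P = [[1, -1, 0], [0, 1, 0], [-2, 1, 1]], D = diag(-3, 6, 0), P⁻¹ = [[1, 1, 0], [0, 1, 0], [2, 1, 1]].
B⁴ = P·diag(81, 1296, 0)·P⁻¹ = [[81, -1215, 0], [0, 1296, 0], [-162, 1134, 0]].
The requested entry is -1215.

-1215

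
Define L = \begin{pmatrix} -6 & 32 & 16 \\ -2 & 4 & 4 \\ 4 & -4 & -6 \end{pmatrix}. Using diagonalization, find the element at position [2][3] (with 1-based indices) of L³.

Characteristic polynomial: s^3 + 8s^2 + 4s - 48 = (s - 2)(s + 4)(s + 6), so the eigenvalues are -6, -4, 2.
s=-4: eigenvector (0, 1, -2).
s=-6: eigenvector (1, 1, -2).
s=2: eigenvector (2, 0, 1).
P = [[0, 1, 2], [1, 1, 0], [-2, -2, 1]], D = diag(-4, -6, 2), P⁻¹ = [[-1, 5, 2], [1, -4, -2], [0, 2, 1]].
L³ = P·diag(-64, -216, 8)·P⁻¹ = [[-216, 896, 448], [-152, 544, 304], [304, -1072, -600]].
The requested entry is 304.

304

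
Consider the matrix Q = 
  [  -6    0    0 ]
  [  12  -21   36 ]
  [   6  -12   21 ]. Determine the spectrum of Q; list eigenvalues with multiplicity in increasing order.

Characteristic polynomial: p(μ) = μ^3 + 6μ^2 - 9μ - 54 = (μ - 3)(μ + 3)(μ + 6).
Roots (with multiplicity): -6, -3, 3.

-6, -3, 3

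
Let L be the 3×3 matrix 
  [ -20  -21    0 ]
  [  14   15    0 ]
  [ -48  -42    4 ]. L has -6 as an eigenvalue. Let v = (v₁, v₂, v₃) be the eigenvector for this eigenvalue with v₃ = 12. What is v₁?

L + 6I = [[-14, -21, 0], [14, 21, 0], [-48, -42, 10]].
Solving (L + 6I)v = 0 gives the eigenspace spanned by (6, -4, 12).
With v₃ = 12, v = (6, -4, 12), so v₁ = 6.

6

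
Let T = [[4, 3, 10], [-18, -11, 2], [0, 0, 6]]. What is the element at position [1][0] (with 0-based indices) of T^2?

126

Characteristic polynomial: μ^3 + μ^2 - 32μ - 60 = (μ - 6)(μ + 2)(μ + 5), so the eigenvalues are -5, -2, 6.
μ=-2: eigenvector (1, -2, 0).
μ=-5: eigenvector (-1, 3, 0).
μ=6: eigenvector (2, -2, 1).
P = [[1, -1, 2], [-2, 3, -2], [0, 0, 1]], D = diag(-2, -5, 6), P⁻¹ = [[3, 1, -4], [2, 1, -2], [0, 0, 1]].
T² = P·diag(4, 25, 36)·P⁻¹ = [[-38, -21, 106], [126, 67, -190], [0, 0, 36]].
The requested entry is 126.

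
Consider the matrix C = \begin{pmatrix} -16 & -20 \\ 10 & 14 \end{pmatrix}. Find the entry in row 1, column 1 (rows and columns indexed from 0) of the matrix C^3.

Characteristic polynomial: μ^2 + 2μ - 24 = (μ - 4)(μ + 6), so the eigenvalues are -6, 4.
μ=-6: eigenvector (2, -1).
μ=4: eigenvector (-1, 1).
P = [[2, -1], [-1, 1]], D = diag(-6, 4), P⁻¹ = [[1, 1], [1, 2]].
C³ = P·diag(-216, 64)·P⁻¹ = [[-496, -560], [280, 344]].
The requested entry is 344.

344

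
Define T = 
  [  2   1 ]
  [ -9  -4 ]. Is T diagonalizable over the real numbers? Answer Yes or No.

Characteristic polynomial: p(μ) = μ^2 + 2μ + 1 = (μ + 1)^2.
μ = -1 has algebraic multiplicity 2; rank(T + 1I) = 1, so geometric multiplicity = 1.
Geometric multiplicity < algebraic multiplicity, so T is not diagonalizable.

No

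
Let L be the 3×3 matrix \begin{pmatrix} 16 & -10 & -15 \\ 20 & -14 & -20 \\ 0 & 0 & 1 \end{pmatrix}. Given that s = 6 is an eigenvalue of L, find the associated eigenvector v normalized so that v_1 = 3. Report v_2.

3

L − 6I = [[10, -10, -15], [20, -20, -20], [0, 0, -5]].
Solving (L − 6I)v = 0 gives the eigenspace spanned by (3, 3, 0).
With v_1 = 3, v = (3, 3, 0), so v_2 = 3.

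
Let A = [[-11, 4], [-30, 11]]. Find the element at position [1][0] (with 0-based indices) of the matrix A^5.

-30

Characteristic polynomial: λ^2 - 1 = (λ - 1)(λ + 1), so the eigenvalues are -1, 1.
λ=1: eigenvector (-1, -3).
λ=-1: eigenvector (2, 5).
P = [[-1, 2], [-3, 5]], D = diag(1, -1), P⁻¹ = [[5, -2], [3, -1]].
A⁵ = P·diag(1, -1)·P⁻¹ = [[-11, 4], [-30, 11]].
The requested entry is -30.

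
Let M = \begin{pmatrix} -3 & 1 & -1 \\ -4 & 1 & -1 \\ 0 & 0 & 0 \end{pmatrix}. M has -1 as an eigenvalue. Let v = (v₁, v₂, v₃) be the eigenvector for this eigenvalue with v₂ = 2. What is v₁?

1

M + 1I = [[-2, 1, -1], [-4, 2, -1], [0, 0, 1]].
Solving (M + 1I)v = 0 gives the eigenspace spanned by (1, 2, 0).
With v₂ = 2, v = (1, 2, 0), so v₁ = 1.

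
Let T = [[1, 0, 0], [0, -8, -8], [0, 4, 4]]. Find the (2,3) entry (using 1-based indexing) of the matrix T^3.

-128

Characteristic polynomial: r^3 + 3r^2 - 4r = r(r - 1)(r + 4), so the eigenvalues are -4, 0, 1.
r=1: eigenvector (1, 0, 0).
r=0: eigenvector (0, 1, -1).
r=-4: eigenvector (0, 2, -1).
P = [[1, 0, 0], [0, 1, 2], [0, -1, -1]], D = diag(1, 0, -4), P⁻¹ = [[1, 0, 0], [0, -1, -2], [0, 1, 1]].
T³ = P·diag(1, 0, -64)·P⁻¹ = [[1, 0, 0], [0, -128, -128], [0, 64, 64]].
The requested entry is -128.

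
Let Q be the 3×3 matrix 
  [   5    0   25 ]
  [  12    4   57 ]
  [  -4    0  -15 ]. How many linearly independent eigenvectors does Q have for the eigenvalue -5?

1

Q + 5I = [[10, 0, 25], [12, 9, 57], [-4, 0, -10]].
This matrix has rank 2, so its null space has dimension 3 − 2 = 1.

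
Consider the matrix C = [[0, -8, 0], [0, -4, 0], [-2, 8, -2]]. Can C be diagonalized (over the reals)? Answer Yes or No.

Characteristic polynomial: p(λ) = λ^3 + 6λ^2 + 8λ = λ(λ + 2)(λ + 4).
All 3 eigenvalues are distinct, so C is diagonalizable.

Yes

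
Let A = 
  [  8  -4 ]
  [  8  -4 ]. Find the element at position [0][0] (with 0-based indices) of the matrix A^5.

2048

Characteristic polynomial: s^2 - 4s = s(s - 4), so the eigenvalues are 0, 4.
s=0: eigenvector (-1, -2).
s=4: eigenvector (1, 1).
P = [[-1, 1], [-2, 1]], D = diag(0, 4), P⁻¹ = [[1, -1], [2, -1]].
A⁵ = P·diag(0, 1024)·P⁻¹ = [[2048, -1024], [2048, -1024]].
The requested entry is 2048.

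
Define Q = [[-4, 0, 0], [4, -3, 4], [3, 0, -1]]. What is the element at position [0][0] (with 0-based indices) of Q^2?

Characteristic polynomial: λ^3 + 8λ^2 + 19λ + 12 = (λ + 1)(λ + 3)(λ + 4), so the eigenvalues are -4, -3, -1.
λ=-4: eigenvector (1, 0, -1).
λ=-1: eigenvector (0, 2, 1).
λ=-3: eigenvector (0, 1, 0).
P = [[1, 0, 0], [0, 2, 1], [-1, 1, 0]], D = diag(-4, -1, -3), P⁻¹ = [[1, 0, 0], [1, 0, 1], [-2, 1, -2]].
Q² = P·diag(16, 1, 9)·P⁻¹ = [[16, 0, 0], [-16, 9, -16], [-15, 0, 1]].
The requested entry is 16.

16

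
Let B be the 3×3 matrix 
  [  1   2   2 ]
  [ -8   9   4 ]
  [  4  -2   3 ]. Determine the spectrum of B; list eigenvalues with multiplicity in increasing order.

Characteristic polynomial: p(λ) = λ^3 - 13λ^2 + 55λ - 75 = (λ - 5)^2(λ - 3).
Roots (with multiplicity): 3, 5, 5.

3, 5, 5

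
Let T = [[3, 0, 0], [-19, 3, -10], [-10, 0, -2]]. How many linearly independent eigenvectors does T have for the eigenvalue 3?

1

T − 3I = [[0, 0, 0], [-19, 0, -10], [-10, 0, -5]].
This matrix has rank 2, so its null space has dimension 3 − 2 = 1.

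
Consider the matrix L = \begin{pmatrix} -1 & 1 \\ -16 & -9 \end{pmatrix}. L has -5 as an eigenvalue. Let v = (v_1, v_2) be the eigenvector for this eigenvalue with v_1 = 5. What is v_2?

-20

L + 5I = [[4, 1], [-16, -4]].
Solving (L + 5I)v = 0 gives the eigenspace spanned by (5, -20).
With v_1 = 5, v = (5, -20), so v_2 = -20.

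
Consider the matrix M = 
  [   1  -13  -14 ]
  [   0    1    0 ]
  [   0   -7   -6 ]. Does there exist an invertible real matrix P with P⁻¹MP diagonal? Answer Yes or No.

Characteristic polynomial: p(μ) = μ^3 + 4μ^2 - 11μ + 6 = (μ - 1)^2(μ + 6).
μ = 1 has algebraic multiplicity 2; rank(M − 1I) = 2, so geometric multiplicity = 1.
Geometric multiplicity < algebraic multiplicity, so M is not diagonalizable.

No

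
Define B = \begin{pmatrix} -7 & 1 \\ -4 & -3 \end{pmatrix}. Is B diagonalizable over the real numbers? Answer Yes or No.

No

Characteristic polynomial: p(t) = t^2 + 10t + 25 = (t + 5)^2.
t = -5 has algebraic multiplicity 2; rank(B + 5I) = 1, so geometric multiplicity = 1.
Geometric multiplicity < algebraic multiplicity, so B is not diagonalizable.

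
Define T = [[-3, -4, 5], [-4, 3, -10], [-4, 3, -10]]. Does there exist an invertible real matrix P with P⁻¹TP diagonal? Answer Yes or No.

Characteristic polynomial: p(λ) = λ^3 + 10λ^2 + 25λ = λ(λ + 5)^2.
λ = -5 has algebraic multiplicity 2; rank(T + 5I) = 2, so geometric multiplicity = 1.
Geometric multiplicity < algebraic multiplicity, so T is not diagonalizable.

No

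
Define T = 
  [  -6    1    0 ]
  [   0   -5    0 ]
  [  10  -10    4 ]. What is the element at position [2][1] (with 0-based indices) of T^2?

Characteristic polynomial: s^3 + 7s^2 - 14s - 120 = (s - 4)(s + 5)(s + 6), so the eigenvalues are -6, -5, 4.
s=-6: eigenvector (1, 0, -1).
s=-5: eigenvector (1, 1, 0).
s=4: eigenvector (0, 0, 1).
P = [[1, 1, 0], [0, 1, 0], [-1, 0, 1]], D = diag(-6, -5, 4), P⁻¹ = [[1, -1, 0], [0, 1, 0], [1, -1, 1]].
T² = P·diag(36, 25, 16)·P⁻¹ = [[36, -11, 0], [0, 25, 0], [-20, 20, 16]].
The requested entry is 20.

20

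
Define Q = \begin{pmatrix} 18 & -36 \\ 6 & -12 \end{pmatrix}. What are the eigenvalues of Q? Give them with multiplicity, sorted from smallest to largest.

0, 6

Characteristic polynomial: p(μ) = μ^2 - 6μ = μ(μ - 6).
Roots (with multiplicity): 0, 6.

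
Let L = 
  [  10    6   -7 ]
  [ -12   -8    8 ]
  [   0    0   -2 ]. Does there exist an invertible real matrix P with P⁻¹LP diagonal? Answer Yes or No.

No

Characteristic polynomial: p(λ) = λ^3 - 12λ - 16 = (λ - 4)(λ + 2)^2.
λ = -2 has algebraic multiplicity 2; rank(L + 2I) = 2, so geometric multiplicity = 1.
Geometric multiplicity < algebraic multiplicity, so L is not diagonalizable.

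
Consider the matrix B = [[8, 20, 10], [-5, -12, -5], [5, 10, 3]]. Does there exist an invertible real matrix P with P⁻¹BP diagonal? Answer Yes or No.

Characteristic polynomial: p(s) = s^3 + s^2 - 8s - 12 = (s - 3)(s + 2)^2.
s = -2 has algebraic multiplicity 2; rank(B + 2I) = 1, so geometric multiplicity = 2.
Every eigenvalue has geometric = algebraic multiplicity, so B is diagonalizable.

Yes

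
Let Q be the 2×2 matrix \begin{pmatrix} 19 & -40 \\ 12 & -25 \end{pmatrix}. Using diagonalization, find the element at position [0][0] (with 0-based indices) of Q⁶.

Characteristic polynomial: μ^2 + 6μ + 5 = (μ + 1)(μ + 5), so the eigenvalues are -5, -1.
μ=-5: eigenvector (-5, -3).
μ=-1: eigenvector (2, 1).
P = [[-5, 2], [-3, 1]], D = diag(-5, -1), P⁻¹ = [[1, -2], [3, -5]].
Q⁶ = P·diag(15625, 1)·P⁻¹ = [[-78119, 156240], [-46872, 93745]].
The requested entry is -78119.

-78119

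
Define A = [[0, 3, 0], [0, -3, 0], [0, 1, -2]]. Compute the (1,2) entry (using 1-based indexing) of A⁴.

Characteristic polynomial: s^3 + 5s^2 + 6s = s(s + 2)(s + 3), so the eigenvalues are -3, -2, 0.
s=0: eigenvector (1, 0, 0).
s=-3: eigenvector (-1, 1, -1).
s=-2: eigenvector (0, 0, 1).
P = [[1, -1, 0], [0, 1, 0], [0, -1, 1]], D = diag(0, -3, -2), P⁻¹ = [[1, 1, 0], [0, 1, 0], [0, 1, 1]].
A⁴ = P·diag(0, 81, 16)·P⁻¹ = [[0, -81, 0], [0, 81, 0], [0, -65, 16]].
The requested entry is -81.

-81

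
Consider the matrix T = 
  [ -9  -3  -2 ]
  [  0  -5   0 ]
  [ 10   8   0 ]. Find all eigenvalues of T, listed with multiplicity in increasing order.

Characteristic polynomial: p(r) = r^3 + 14r^2 + 65r + 100 = (r + 4)(r + 5)^2.
Roots (with multiplicity): -5, -5, -4.

-5, -5, -4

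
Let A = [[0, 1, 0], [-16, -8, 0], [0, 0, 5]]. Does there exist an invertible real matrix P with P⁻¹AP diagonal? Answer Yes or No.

No

Characteristic polynomial: p(μ) = μ^3 + 3μ^2 - 24μ - 80 = (μ - 5)(μ + 4)^2.
μ = -4 has algebraic multiplicity 2; rank(A + 4I) = 2, so geometric multiplicity = 1.
Geometric multiplicity < algebraic multiplicity, so A is not diagonalizable.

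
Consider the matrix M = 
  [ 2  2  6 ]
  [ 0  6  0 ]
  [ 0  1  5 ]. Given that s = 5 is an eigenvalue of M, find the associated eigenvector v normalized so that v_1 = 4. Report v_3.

2

M − 5I = [[-3, 2, 6], [0, 1, 0], [0, 1, 0]].
Solving (M − 5I)v = 0 gives the eigenspace spanned by (4, 0, 2).
With v_1 = 4, v = (4, 0, 2), so v_3 = 2.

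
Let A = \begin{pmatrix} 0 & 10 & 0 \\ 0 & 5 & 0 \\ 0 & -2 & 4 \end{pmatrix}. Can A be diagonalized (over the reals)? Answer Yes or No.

Yes

Characteristic polynomial: p(r) = r^3 - 9r^2 + 20r = r(r - 5)(r - 4).
All 3 eigenvalues are distinct, so A is diagonalizable.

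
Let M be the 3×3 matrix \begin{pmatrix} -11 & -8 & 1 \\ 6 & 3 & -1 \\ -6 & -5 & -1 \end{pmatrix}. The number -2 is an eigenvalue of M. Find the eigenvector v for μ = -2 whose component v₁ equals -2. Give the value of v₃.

M + 2I = [[-9, -8, 1], [6, 5, -1], [-6, -5, 1]].
Solving (M + 2I)v = 0 gives the eigenspace spanned by (-2, 2, -2).
With v₁ = -2, v = (-2, 2, -2), so v₃ = -2.

-2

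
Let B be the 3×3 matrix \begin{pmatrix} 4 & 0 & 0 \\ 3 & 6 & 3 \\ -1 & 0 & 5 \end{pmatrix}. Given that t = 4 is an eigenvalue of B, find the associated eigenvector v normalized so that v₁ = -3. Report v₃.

-3

B − 4I = [[0, 0, 0], [3, 2, 3], [-1, 0, 1]].
Solving (B − 4I)v = 0 gives the eigenspace spanned by (-3, 9, -3).
With v₁ = -3, v = (-3, 9, -3), so v₃ = -3.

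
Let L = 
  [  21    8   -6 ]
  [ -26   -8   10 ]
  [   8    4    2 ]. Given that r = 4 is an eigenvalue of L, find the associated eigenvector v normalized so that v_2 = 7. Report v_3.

L − 4I = [[17, 8, -6], [-26, -12, 10], [8, 4, -2]].
Solving (L − 4I)v = 0 gives the eigenspace spanned by (-4, 7, -2).
With v_2 = 7, v = (-4, 7, -2), so v_3 = -2.

-2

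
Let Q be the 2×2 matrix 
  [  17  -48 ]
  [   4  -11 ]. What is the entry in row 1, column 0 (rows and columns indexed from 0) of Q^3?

124

Characteristic polynomial: s^2 - 6s + 5 = (s - 5)(s - 1), so the eigenvalues are 1, 5.
s=5: eigenvector (4, 1).
s=1: eigenvector (3, 1).
P = [[4, 3], [1, 1]], D = diag(5, 1), P⁻¹ = [[1, -3], [-1, 4]].
Q³ = P·diag(125, 1)·P⁻¹ = [[497, -1488], [124, -371]].
The requested entry is 124.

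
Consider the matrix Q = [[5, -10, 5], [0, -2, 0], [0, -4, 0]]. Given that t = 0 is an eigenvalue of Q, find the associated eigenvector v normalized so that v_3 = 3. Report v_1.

-3

Q = [[5, -10, 5], [0, -2, 0], [0, -4, 0]].
Solving (Q)v = 0 gives the eigenspace spanned by (-3, 0, 3).
With v_3 = 3, v = (-3, 0, 3), so v_1 = -3.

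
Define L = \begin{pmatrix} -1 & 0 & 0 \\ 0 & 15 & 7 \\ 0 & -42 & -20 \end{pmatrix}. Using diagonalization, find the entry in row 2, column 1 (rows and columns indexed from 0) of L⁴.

7770

Characteristic polynomial: t^3 + 6t^2 - t - 6 = (t - 1)(t + 1)(t + 6), so the eigenvalues are -6, -1, 1.
t=-1: eigenvector (1, 0, 0).
t=1: eigenvector (0, 1, -2).
t=-6: eigenvector (0, -1, 3).
P = [[1, 0, 0], [0, 1, -1], [0, -2, 3]], D = diag(-1, 1, -6), P⁻¹ = [[1, 0, 0], [0, 3, 1], [0, 2, 1]].
L⁴ = P·diag(1, 1, 1296)·P⁻¹ = [[1, 0, 0], [0, -2589, -1295], [0, 7770, 3886]].
The requested entry is 7770.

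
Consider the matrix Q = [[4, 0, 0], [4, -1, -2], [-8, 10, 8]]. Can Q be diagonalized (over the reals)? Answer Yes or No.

Characteristic polynomial: p(r) = r^3 - 11r^2 + 40r - 48 = (r - 4)^2(r - 3).
r = 4 has algebraic multiplicity 2; rank(Q − 4I) = 1, so geometric multiplicity = 2.
Every eigenvalue has geometric = algebraic multiplicity, so Q is diagonalizable.

Yes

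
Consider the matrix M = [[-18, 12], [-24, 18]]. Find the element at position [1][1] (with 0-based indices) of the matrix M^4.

Characteristic polynomial: t^2 - 36 = (t - 6)(t + 6), so the eigenvalues are -6, 6.
t=-6: eigenvector (1, 1).
t=6: eigenvector (1, 2).
P = [[1, 1], [1, 2]], D = diag(-6, 6), P⁻¹ = [[2, -1], [-1, 1]].
M⁴ = P·diag(1296, 1296)·P⁻¹ = [[1296, 0], [0, 1296]].
The requested entry is 1296.

1296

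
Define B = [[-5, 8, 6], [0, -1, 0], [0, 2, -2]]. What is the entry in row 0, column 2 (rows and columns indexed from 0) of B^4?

-1218

Characteristic polynomial: s^3 + 8s^2 + 17s + 10 = (s + 1)(s + 2)(s + 5), so the eigenvalues are -5, -2, -1.
s=-5: eigenvector (1, 0, 0).
s=-1: eigenvector (5, 1, 2).
s=-2: eigenvector (2, 0, 1).
P = [[1, 5, 2], [0, 1, 0], [0, 2, 1]], D = diag(-5, -1, -2), P⁻¹ = [[1, -1, -2], [0, 1, 0], [0, -2, 1]].
B⁴ = P·diag(625, 1, 16)·P⁻¹ = [[625, -684, -1218], [0, 1, 0], [0, -30, 16]].
The requested entry is -1218.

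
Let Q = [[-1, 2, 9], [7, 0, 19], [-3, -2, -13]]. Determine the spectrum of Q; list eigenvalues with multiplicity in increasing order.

Characteristic polynomial: p(s) = s^3 + 14s^2 + 64s + 96 = (s + 4)^2(s + 6).
Roots (with multiplicity): -6, -4, -4.

-6, -4, -4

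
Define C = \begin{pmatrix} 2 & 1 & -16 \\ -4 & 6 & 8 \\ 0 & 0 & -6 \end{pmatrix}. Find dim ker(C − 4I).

C − 4I = [[-2, 1, -16], [-4, 2, 8], [0, 0, -10]].
This matrix has rank 2, so its null space has dimension 3 − 2 = 1.

1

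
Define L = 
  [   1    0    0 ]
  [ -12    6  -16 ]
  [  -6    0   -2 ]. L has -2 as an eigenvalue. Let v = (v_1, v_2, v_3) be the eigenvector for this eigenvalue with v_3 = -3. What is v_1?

L + 2I = [[3, 0, 0], [-12, 8, -16], [-6, 0, 0]].
Solving (L + 2I)v = 0 gives the eigenspace spanned by (0, -6, -3).
With v_3 = -3, v = (0, -6, -3), so v_1 = 0.

0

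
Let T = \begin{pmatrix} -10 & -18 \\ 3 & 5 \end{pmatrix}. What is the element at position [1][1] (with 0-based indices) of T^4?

-509

Characteristic polynomial: μ^2 + 5μ + 4 = (μ + 1)(μ + 4), so the eigenvalues are -4, -1.
μ=-4: eigenvector (3, -1).
μ=-1: eigenvector (-2, 1).
P = [[3, -2], [-1, 1]], D = diag(-4, -1), P⁻¹ = [[1, 2], [1, 3]].
T⁴ = P·diag(256, 1)·P⁻¹ = [[766, 1530], [-255, -509]].
The requested entry is -509.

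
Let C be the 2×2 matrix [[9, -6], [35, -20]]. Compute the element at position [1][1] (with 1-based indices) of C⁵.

Characteristic polynomial: r^2 + 11r + 30 = (r + 5)(r + 6), so the eigenvalues are -6, -5.
r=-6: eigenvector (-2, -5).
r=-5: eigenvector (3, 7).
P = [[-2, 3], [-5, 7]], D = diag(-6, -5), P⁻¹ = [[7, -3], [5, -2]].
C⁵ = P·diag(-7776, -3125)·P⁻¹ = [[61989, -27906], [162785, -72890]].
The requested entry is 61989.

61989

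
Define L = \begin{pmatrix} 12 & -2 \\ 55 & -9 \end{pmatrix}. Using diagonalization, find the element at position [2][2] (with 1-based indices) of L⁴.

-149

Characteristic polynomial: r^2 - 3r + 2 = (r - 2)(r - 1), so the eigenvalues are 1, 2.
r=2: eigenvector (1, 5).
r=1: eigenvector (2, 11).
P = [[1, 2], [5, 11]], D = diag(2, 1), P⁻¹ = [[11, -2], [-5, 1]].
L⁴ = P·diag(16, 1)·P⁻¹ = [[166, -30], [825, -149]].
The requested entry is -149.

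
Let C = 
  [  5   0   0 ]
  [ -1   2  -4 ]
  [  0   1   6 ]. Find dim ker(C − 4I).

C − 4I = [[1, 0, 0], [-1, -2, -4], [0, 1, 2]].
This matrix has rank 2, so its null space has dimension 3 − 2 = 1.

1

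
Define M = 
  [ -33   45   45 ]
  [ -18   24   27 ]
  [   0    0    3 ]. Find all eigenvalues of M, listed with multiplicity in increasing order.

Characteristic polynomial: p(t) = t^3 + 6t^2 - 9t - 54 = (t - 3)(t + 3)(t + 6).
Roots (with multiplicity): -6, -3, 3.

-6, -3, 3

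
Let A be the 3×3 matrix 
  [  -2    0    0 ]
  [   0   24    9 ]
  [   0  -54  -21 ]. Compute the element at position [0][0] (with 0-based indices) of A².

Characteristic polynomial: μ^3 - μ^2 - 24μ - 36 = (μ - 6)(μ + 2)(μ + 3), so the eigenvalues are -3, -2, 6.
μ=-2: eigenvector (1, 0, 0).
μ=6: eigenvector (0, 1, -2).
μ=-3: eigenvector (0, -1, 3).
P = [[1, 0, 0], [0, 1, -1], [0, -2, 3]], D = diag(-2, 6, -3), P⁻¹ = [[1, 0, 0], [0, 3, 1], [0, 2, 1]].
A² = P·diag(4, 36, 9)·P⁻¹ = [[4, 0, 0], [0, 90, 27], [0, -162, -45]].
The requested entry is 4.

4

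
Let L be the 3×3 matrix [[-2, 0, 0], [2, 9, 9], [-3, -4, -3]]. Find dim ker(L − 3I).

1

L − 3I = [[-5, 0, 0], [2, 6, 9], [-3, -4, -6]].
This matrix has rank 2, so its null space has dimension 3 − 2 = 1.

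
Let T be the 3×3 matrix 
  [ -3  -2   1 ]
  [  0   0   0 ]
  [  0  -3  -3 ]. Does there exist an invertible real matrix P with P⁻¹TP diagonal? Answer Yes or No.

No

Characteristic polynomial: p(μ) = μ^3 + 6μ^2 + 9μ = μ(μ + 3)^2.
μ = -3 has algebraic multiplicity 2; rank(T + 3I) = 2, so geometric multiplicity = 1.
Geometric multiplicity < algebraic multiplicity, so T is not diagonalizable.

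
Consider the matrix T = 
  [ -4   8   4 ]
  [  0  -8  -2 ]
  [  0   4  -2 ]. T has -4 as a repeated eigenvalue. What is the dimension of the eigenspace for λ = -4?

T + 4I = [[0, 8, 4], [0, -4, -2], [0, 4, 2]].
This matrix has rank 1, so its null space has dimension 3 − 1 = 2.

2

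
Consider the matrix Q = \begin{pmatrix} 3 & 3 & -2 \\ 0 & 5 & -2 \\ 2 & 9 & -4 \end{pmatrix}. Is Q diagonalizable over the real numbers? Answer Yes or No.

No

Characteristic polynomial: p(λ) = λ^3 - 4λ^2 + 5λ - 2 = (λ - 2)(λ - 1)^2.
λ = 1 has algebraic multiplicity 2; rank(Q − 1I) = 2, so geometric multiplicity = 1.
Geometric multiplicity < algebraic multiplicity, so Q is not diagonalizable.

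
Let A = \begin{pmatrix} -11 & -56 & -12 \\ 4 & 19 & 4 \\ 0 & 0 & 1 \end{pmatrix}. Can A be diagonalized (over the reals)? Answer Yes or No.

Yes

Characteristic polynomial: p(r) = r^3 - 9r^2 + 23r - 15 = (r - 5)(r - 3)(r - 1).
All 3 eigenvalues are distinct, so A is diagonalizable.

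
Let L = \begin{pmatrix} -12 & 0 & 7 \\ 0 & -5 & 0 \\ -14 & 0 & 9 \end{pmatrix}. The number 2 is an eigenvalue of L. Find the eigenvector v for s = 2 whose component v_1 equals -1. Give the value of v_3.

-2

L − 2I = [[-14, 0, 7], [0, -7, 0], [-14, 0, 7]].
Solving (L − 2I)v = 0 gives the eigenspace spanned by (-1, 0, -2).
With v_1 = -1, v = (-1, 0, -2), so v_3 = -2.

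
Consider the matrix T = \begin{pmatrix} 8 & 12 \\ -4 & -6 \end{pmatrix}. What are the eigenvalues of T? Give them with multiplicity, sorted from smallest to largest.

0, 2

Characteristic polynomial: p(λ) = λ^2 - 2λ = λ(λ - 2).
Roots (with multiplicity): 0, 2.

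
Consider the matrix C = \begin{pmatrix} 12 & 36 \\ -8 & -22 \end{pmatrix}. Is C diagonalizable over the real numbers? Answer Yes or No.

Characteristic polynomial: p(λ) = λ^2 + 10λ + 24 = (λ + 4)(λ + 6).
All 2 eigenvalues are distinct, so C is diagonalizable.

Yes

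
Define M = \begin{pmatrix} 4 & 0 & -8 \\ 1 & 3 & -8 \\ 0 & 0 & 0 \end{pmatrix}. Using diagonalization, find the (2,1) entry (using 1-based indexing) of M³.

37

Characteristic polynomial: r^3 - 7r^2 + 12r = r(r - 4)(r - 3), so the eigenvalues are 0, 3, 4.
r=0: eigenvector (2, 2, 1).
r=3: eigenvector (0, 1, 0).
r=4: eigenvector (1, 1, 0).
P = [[2, 0, 1], [2, 1, 1], [1, 0, 0]], D = diag(0, 3, 4), P⁻¹ = [[0, 0, 1], [-1, 1, 0], [1, 0, -2]].
M³ = P·diag(0, 27, 64)·P⁻¹ = [[64, 0, -128], [37, 27, -128], [0, 0, 0]].
The requested entry is 37.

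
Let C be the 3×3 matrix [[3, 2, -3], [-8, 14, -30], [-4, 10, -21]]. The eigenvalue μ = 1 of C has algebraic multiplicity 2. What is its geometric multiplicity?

1

C − 1I = [[2, 2, -3], [-8, 13, -30], [-4, 10, -22]].
This matrix has rank 2, so its null space has dimension 3 − 2 = 1.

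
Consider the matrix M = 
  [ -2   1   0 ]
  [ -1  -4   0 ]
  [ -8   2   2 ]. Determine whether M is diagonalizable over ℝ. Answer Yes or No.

Characteristic polynomial: p(t) = t^3 + 4t^2 - 3t - 18 = (t - 2)(t + 3)^2.
t = -3 has algebraic multiplicity 2; rank(M + 3I) = 2, so geometric multiplicity = 1.
Geometric multiplicity < algebraic multiplicity, so M is not diagonalizable.

No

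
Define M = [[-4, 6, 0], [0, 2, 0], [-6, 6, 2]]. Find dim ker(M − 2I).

M − 2I = [[-6, 6, 0], [0, 0, 0], [-6, 6, 0]].
This matrix has rank 1, so its null space has dimension 3 − 1 = 2.

2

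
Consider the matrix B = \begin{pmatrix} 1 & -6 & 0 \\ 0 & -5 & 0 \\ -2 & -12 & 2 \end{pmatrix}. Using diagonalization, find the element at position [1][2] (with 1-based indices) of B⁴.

Characteristic polynomial: t^3 + 2t^2 - 13t + 10 = (t - 2)(t - 1)(t + 5), so the eigenvalues are -5, 1, 2.
t=1: eigenvector (1, 0, 2).
t=2: eigenvector (0, 0, 1).
t=-5: eigenvector (1, 1, 2).
P = [[1, 0, 1], [0, 0, 1], [2, 1, 2]], D = diag(1, 2, -5), P⁻¹ = [[1, -1, 0], [-2, 0, 1], [0, 1, 0]].
B⁴ = P·diag(1, 16, 625)·P⁻¹ = [[1, 624, 0], [0, 625, 0], [-30, 1248, 16]].
The requested entry is 624.

624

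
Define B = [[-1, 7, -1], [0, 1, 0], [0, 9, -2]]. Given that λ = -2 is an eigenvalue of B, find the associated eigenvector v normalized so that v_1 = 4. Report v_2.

0

B + 2I = [[1, 7, -1], [0, 3, 0], [0, 9, 0]].
Solving (B + 2I)v = 0 gives the eigenspace spanned by (4, 0, 4).
With v_1 = 4, v = (4, 0, 4), so v_2 = 0.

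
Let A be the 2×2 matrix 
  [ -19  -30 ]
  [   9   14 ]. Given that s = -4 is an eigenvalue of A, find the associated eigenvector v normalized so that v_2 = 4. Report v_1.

-8

A + 4I = [[-15, -30], [9, 18]].
Solving (A + 4I)v = 0 gives the eigenspace spanned by (-8, 4).
With v_2 = 4, v = (-8, 4), so v_1 = -8.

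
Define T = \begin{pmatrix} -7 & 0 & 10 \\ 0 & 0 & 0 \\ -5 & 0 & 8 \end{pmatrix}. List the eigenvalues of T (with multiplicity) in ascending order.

-2, 0, 3

Characteristic polynomial: p(μ) = μ^3 - μ^2 - 6μ = μ(μ - 3)(μ + 2).
Roots (with multiplicity): -2, 0, 3.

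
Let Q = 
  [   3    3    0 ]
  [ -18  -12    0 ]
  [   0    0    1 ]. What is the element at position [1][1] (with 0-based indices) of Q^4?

Characteristic polynomial: r^3 + 8r^2 + 9r - 18 = (r - 1)(r + 3)(r + 6), so the eigenvalues are -6, -3, 1.
r=-3: eigenvector (1, -2, 0).
r=-6: eigenvector (-1, 3, 0).
r=1: eigenvector (0, 0, 1).
P = [[1, -1, 0], [-2, 3, 0], [0, 0, 1]], D = diag(-3, -6, 1), P⁻¹ = [[3, 1, 0], [2, 1, 0], [0, 0, 1]].
Q⁴ = P·diag(81, 1296, 1)·P⁻¹ = [[-2349, -1215, 0], [7290, 3726, 0], [0, 0, 1]].
The requested entry is 3726.

3726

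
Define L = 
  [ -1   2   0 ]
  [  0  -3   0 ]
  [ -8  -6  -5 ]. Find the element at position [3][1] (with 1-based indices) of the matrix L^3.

Characteristic polynomial: s^3 + 9s^2 + 23s + 15 = (s + 1)(s + 3)(s + 5), so the eigenvalues are -5, -3, -1.
s=-1: eigenvector (1, 0, -2).
s=-3: eigenvector (-1, 1, 1).
s=-5: eigenvector (0, 0, 1).
P = [[1, -1, 0], [0, 1, 0], [-2, 1, 1]], D = diag(-1, -3, -5), P⁻¹ = [[1, 1, 0], [0, 1, 0], [2, 1, 1]].
L³ = P·diag(-1, -27, -125)·P⁻¹ = [[-1, 26, 0], [0, -27, 0], [-248, -150, -125]].
The requested entry is -248.

-248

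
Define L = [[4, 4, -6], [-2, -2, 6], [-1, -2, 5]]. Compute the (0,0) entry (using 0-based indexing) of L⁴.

146

Characteristic polynomial: t^3 - 7t^2 + 16t - 12 = (t - 3)(t - 2)^2, so the eigenvalues are 2, 2, 3.
t=2: eigenvector (-1, 2, 1).
t=2: eigenvector (-3, 3, 1).
t=3: eigenvector (-2, 2, 1).
P = [[-1, -3, -2], [2, 3, 2], [1, 1, 1]], D = diag(2, 2, 3), P⁻¹ = [[1, 1, 0], [0, 1, -2], [-1, -2, 3]].
L⁴ = P·diag(16, 16, 81)·P⁻¹ = [[146, 260, -390], [-130, -244, 390], [-65, -130, 211]].
The requested entry is 146.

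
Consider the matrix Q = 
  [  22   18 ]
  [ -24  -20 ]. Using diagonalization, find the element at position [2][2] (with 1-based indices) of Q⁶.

Characteristic polynomial: μ^2 - 2μ - 8 = (μ - 4)(μ + 2), so the eigenvalues are -2, 4.
μ=-2: eigenvector (3, -4).
μ=4: eigenvector (1, -1).
P = [[3, 1], [-4, -1]], D = diag(-2, 4), P⁻¹ = [[-1, -1], [4, 3]].
Q⁶ = P·diag(64, 4096)·P⁻¹ = [[16192, 12096], [-16128, -12032]].
The requested entry is -12032.

-12032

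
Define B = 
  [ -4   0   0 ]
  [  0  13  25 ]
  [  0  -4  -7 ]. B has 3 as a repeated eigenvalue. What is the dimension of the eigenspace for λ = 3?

B − 3I = [[-7, 0, 0], [0, 10, 25], [0, -4, -10]].
This matrix has rank 2, so its null space has dimension 3 − 2 = 1.

1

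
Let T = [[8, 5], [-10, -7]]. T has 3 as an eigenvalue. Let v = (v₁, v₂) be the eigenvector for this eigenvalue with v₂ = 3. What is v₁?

T − 3I = [[5, 5], [-10, -10]].
Solving (T − 3I)v = 0 gives the eigenspace spanned by (-3, 3).
With v₂ = 3, v = (-3, 3), so v₁ = -3.

-3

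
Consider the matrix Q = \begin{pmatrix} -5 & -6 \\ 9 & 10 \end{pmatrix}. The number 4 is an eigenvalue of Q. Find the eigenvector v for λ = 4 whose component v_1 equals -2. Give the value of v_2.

Q − 4I = [[-9, -6], [9, 6]].
Solving (Q − 4I)v = 0 gives the eigenspace spanned by (-2, 3).
With v_1 = -2, v = (-2, 3), so v_2 = 3.

3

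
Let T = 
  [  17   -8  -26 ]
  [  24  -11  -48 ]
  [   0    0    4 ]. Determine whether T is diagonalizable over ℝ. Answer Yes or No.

Characteristic polynomial: p(λ) = λ^3 - 10λ^2 + 29λ - 20 = (λ - 5)(λ - 4)(λ - 1).
All 3 eigenvalues are distinct, so T is diagonalizable.

Yes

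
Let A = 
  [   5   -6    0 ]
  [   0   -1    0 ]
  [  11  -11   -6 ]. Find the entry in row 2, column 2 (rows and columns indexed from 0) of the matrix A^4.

Characteristic polynomial: s^3 + 2s^2 - 29s - 30 = (s - 5)(s + 1)(s + 6), so the eigenvalues are -6, -1, 5.
s=5: eigenvector (1, 0, 1).
s=-1: eigenvector (1, 1, 0).
s=-6: eigenvector (0, 0, 1).
P = [[1, 1, 0], [0, 1, 0], [1, 0, 1]], D = diag(5, -1, -6), P⁻¹ = [[1, -1, 0], [0, 1, 0], [-1, 1, 1]].
A⁴ = P·diag(625, 1, 1296)·P⁻¹ = [[625, -624, 0], [0, 1, 0], [-671, 671, 1296]].
The requested entry is 1296.

1296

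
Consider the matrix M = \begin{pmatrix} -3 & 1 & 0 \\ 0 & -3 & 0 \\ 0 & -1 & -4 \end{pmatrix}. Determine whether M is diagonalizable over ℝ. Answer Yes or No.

Characteristic polynomial: p(r) = r^3 + 10r^2 + 33r + 36 = (r + 3)^2(r + 4).
r = -3 has algebraic multiplicity 2; rank(M + 3I) = 2, so geometric multiplicity = 1.
Geometric multiplicity < algebraic multiplicity, so M is not diagonalizable.

No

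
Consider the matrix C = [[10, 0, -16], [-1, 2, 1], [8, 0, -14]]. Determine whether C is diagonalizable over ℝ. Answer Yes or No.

No

Characteristic polynomial: p(r) = r^3 + 2r^2 - 20r + 24 = (r - 2)^2(r + 6).
r = 2 has algebraic multiplicity 2; rank(C − 2I) = 2, so geometric multiplicity = 1.
Geometric multiplicity < algebraic multiplicity, so C is not diagonalizable.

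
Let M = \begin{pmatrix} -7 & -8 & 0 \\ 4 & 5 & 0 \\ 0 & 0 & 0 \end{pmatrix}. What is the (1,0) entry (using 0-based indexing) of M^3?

28

Characteristic polynomial: μ^3 + 2μ^2 - 3μ = μ(μ - 1)(μ + 3), so the eigenvalues are -3, 0, 1.
μ=1: eigenvector (1, -1, 0).
μ=-3: eigenvector (2, -1, 0).
μ=0: eigenvector (0, 0, 1).
P = [[1, 2, 0], [-1, -1, 0], [0, 0, 1]], D = diag(1, -3, 0), P⁻¹ = [[-1, -2, 0], [1, 1, 0], [0, 0, 1]].
M³ = P·diag(1, -27, 0)·P⁻¹ = [[-55, -56, 0], [28, 29, 0], [0, 0, 0]].
The requested entry is 28.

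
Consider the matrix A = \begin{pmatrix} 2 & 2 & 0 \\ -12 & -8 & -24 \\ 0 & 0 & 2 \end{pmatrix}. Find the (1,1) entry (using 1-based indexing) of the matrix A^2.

Characteristic polynomial: r^3 + 4r^2 - 4r - 16 = (r - 2)(r + 2)(r + 4), so the eigenvalues are -4, -2, 2.
r=-2: eigenvector (1, -2, 0).
r=-4: eigenvector (-1, 3, 0).
r=2: eigenvector (-2, 0, 1).
P = [[1, -1, -2], [-2, 3, 0], [0, 0, 1]], D = diag(-2, -4, 2), P⁻¹ = [[3, 1, 6], [2, 1, 4], [0, 0, 1]].
A² = P·diag(4, 16, 4)·P⁻¹ = [[-20, -12, -48], [72, 40, 144], [0, 0, 4]].
The requested entry is -20.

-20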